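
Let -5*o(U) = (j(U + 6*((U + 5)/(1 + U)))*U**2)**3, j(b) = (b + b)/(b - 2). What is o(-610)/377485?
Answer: -3799469274087907127312320000000/17572373234176825409 ≈ -2.1622e+11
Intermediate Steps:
j(b) = 2*b/(-2 + b) (j(b) = (2*b)/(-2 + b) = 2*b/(-2 + b))
o(U) = -8*U**6*(U + 6*(5 + U)/(1 + U))**3/(5*(-2 + U + 6*(5 + U)/(1 + U))**3) (o(U) = -8*U**6*(U + 6*((U + 5)/(1 + U)))**3/(-2 + (U + 6*((U + 5)/(1 + U))))**3/5 = -8*U**6*(U + 6*((5 + U)/(1 + U)))**3/(-2 + (U + 6*((5 + U)/(1 + U))))**3/5 = -8*U**6*(U + 6*(5 + U)/(1 + U))**3/(-2 + (U + 6*(5 + U)/(1 + U)))**3/5 = -8*U**6*(U + 6*(5 + U)/(1 + U))**3/(-2 + U + 6*(5 + U)/(1 + U))**3/5 = -8*U**6*(U + 6*(5 + U)/(1 + U))**3/(5*(-2 + U + 6*(5 + U)/(1 + U))**3))
o(-610)/377485 = ((8/5)*(-610)**6*(30 + (-610)**2 + 7*(-610))**3/(-28 - 1*(-610)**2 - 5*(-610))**3)/377485 = ((8/5)*51520374361000000*(30 + 372100 - 4270)**3/(-28 - 1*372100 + 3050)**3)*(1/377485) = ((8/5)*51520374361000000*367860**3/(-28 - 372100 + 3050)**3)*(1/377485) = ((8/5)*51520374361000000*49779175555656000/(-369078)**3)*(1/377485) = ((8/5)*51520374361000000*(-1/50275277409462552)*49779175555656000)*(1/377485) = -18997346370439535636561600000000/232755913932697*1/377485 = -3799469274087907127312320000000/17572373234176825409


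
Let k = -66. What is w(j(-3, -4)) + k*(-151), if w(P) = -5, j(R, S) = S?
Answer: 9961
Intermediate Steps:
w(j(-3, -4)) + k*(-151) = -5 - 66*(-151) = -5 + 9966 = 9961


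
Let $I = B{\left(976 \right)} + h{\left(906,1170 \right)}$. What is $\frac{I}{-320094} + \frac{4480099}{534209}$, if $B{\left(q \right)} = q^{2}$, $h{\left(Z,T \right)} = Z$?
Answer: $\frac{35565159368}{6576811371} \approx 5.4077$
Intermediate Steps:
$I = 953482$ ($I = 976^{2} + 906 = 952576 + 906 = 953482$)
$\frac{I}{-320094} + \frac{4480099}{534209} = \frac{953482}{-320094} + \frac{4480099}{534209} = 953482 \left(- \frac{1}{320094}\right) + 4480099 \cdot \frac{1}{534209} = - \frac{476741}{160047} + \frac{344623}{41093} = \frac{35565159368}{6576811371}$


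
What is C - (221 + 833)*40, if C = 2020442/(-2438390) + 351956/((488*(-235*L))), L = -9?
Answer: -530528832760471/12583555434 ≈ -42161.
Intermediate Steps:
C = -6135663031/12583555434 (C = 2020442/(-2438390) + 351956/((488*(-235*(-9)))) = 2020442*(-1/2438390) + 351956/((488*2115)) = -1010221/1219195 + 351956/1032120 = -1010221/1219195 + 351956*(1/1032120) = -1010221/1219195 + 87989/258030 = -6135663031/12583555434 ≈ -0.48759)
C - (221 + 833)*40 = -6135663031/12583555434 - (221 + 833)*40 = -6135663031/12583555434 - 1054*40 = -6135663031/12583555434 - 1*42160 = -6135663031/12583555434 - 42160 = -530528832760471/12583555434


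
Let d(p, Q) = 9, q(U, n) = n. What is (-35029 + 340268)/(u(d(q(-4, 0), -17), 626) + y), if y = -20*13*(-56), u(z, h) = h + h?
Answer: 305239/15812 ≈ 19.304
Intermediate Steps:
u(z, h) = 2*h
y = 14560 (y = -260*(-56) = 14560)
(-35029 + 340268)/(u(d(q(-4, 0), -17), 626) + y) = (-35029 + 340268)/(2*626 + 14560) = 305239/(1252 + 14560) = 305239/15812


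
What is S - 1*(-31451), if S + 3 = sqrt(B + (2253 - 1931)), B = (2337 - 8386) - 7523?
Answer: 31448 + 5*I*sqrt(530) ≈ 31448.0 + 115.11*I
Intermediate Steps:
B = -13572 (B = -6049 - 7523 = -13572)
S = -3 + 5*I*sqrt(530) (S = -3 + sqrt(-13572 + (2253 - 1931)) = -3 + sqrt(-13572 + 322) = -3 + sqrt(-13250) = -3 + 5*I*sqrt(530) ≈ -3.0 + 115.11*I)
S - 1*(-31451) = (-3 + 5*I*sqrt(530)) - 1*(-31451) = (-3 + 5*I*sqrt(530)) + 31451 = 31448 + 5*I*sqrt(530)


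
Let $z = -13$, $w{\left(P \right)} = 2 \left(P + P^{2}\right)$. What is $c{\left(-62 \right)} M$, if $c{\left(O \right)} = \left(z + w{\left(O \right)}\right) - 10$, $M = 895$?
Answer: $6749195$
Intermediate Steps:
$w{\left(P \right)} = 2 P + 2 P^{2}$
$c{\left(O \right)} = -23 + 2 O \left(1 + O\right)$ ($c{\left(O \right)} = \left(-13 + 2 O \left(1 + O\right)\right) - 10 = -23 + 2 O \left(1 + O\right)$)
$c{\left(-62 \right)} M = \left(-23 + 2 \left(-62\right) \left(1 - 62\right)\right) 895 = \left(-23 + 2 \left(-62\right) \left(-61\right)\right) 895 = \left(-23 + 7564\right) 895 = 7541 \cdot 895 = 6749195$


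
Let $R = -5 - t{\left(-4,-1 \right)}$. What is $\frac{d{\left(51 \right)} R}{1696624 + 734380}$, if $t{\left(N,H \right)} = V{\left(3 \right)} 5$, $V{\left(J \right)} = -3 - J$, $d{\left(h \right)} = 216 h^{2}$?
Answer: $\frac{3511350}{607751} \approx 5.7776$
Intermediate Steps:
$t{\left(N,H \right)} = -30$ ($t{\left(N,H \right)} = \left(-3 - 3\right) 5 = \left(-6\right) 5 = -30$)
$R = 25$ ($R = -5 - -30 = -5 + 30 = 25$)
$\frac{d{\left(51 \right)} R}{1696624 + 734380} = \frac{216 \cdot 51^{2} \cdot 25}{1696624 + 734380} = \frac{216 \cdot 2601 \cdot 25}{2431004} = 561816 \cdot 25 \cdot \frac{1}{2431004} = 14045400 \cdot \frac{1}{2431004} = \frac{3511350}{607751}$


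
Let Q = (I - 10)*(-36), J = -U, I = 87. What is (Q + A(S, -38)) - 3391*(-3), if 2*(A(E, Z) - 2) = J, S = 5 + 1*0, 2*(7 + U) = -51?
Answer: 29677/4 ≈ 7419.3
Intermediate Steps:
U = -65/2 (U = -7 + (½)*(-51) = -7 - 51/2 = -65/2 ≈ -32.500)
J = 65/2 (J = -1*(-65/2) = 65/2 ≈ 32.500)
S = 5 (S = 5 + 0 = 5)
Q = -2772 (Q = (87 - 10)*(-36) = 77*(-36) = -2772)
A(E, Z) = 73/4 (A(E, Z) = 2 + (½)*(65/2) = 2 + 65/4 = 73/4)
(Q + A(S, -38)) - 3391*(-3) = (-2772 + 73/4) - 3391*(-3) = -11015/4 + 10173 = 29677/4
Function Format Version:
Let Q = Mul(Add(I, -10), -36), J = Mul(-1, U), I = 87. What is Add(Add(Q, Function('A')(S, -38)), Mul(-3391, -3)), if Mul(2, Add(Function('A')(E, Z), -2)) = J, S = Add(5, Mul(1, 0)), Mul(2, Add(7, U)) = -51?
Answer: Rational(29677, 4) ≈ 7419.3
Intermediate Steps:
U = Rational(-65, 2) (U = Add(-7, Mul(Rational(1, 2), -51)) = Add(-7, Rational(-51, 2)) = Rational(-65, 2) ≈ -32.500)
J = Rational(65, 2) (J = Mul(-1, Rational(-65, 2)) = Rational(65, 2) ≈ 32.500)
S = 5 (S = Add(5, 0) = 5)
Q = -2772 (Q = Mul(Add(87, -10), -36) = Mul(77, -36) = -2772)
Function('A')(E, Z) = Rational(73, 4) (Function('A')(E, Z) = Add(2, Mul(Rational(1, 2), Rational(65, 2))) = Add(2, Rational(65, 4)) = Rational(73, 4))
Add(Add(Q, Function('A')(S, -38)), Mul(-3391, -3)) = Add(Add(-2772, Rational(73, 4)), Mul(-3391, -3)) = Add(Rational(-11015, 4), 10173) = Rational(29677, 4)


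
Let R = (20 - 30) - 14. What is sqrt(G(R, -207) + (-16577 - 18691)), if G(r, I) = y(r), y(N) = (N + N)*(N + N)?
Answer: 2*I*sqrt(8241) ≈ 181.56*I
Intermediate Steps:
R = -24 (R = -10 - 14 = -24)
y(N) = 4*N**2 (y(N) = (2*N)*(2*N) = 4*N**2)
G(r, I) = 4*r**2
sqrt(G(R, -207) + (-16577 - 18691)) = sqrt(4*(-24)**2 + (-16577 - 18691)) = sqrt(4*576 - 35268) = sqrt(2304 - 35268) = sqrt(-32964) = 2*I*sqrt(8241)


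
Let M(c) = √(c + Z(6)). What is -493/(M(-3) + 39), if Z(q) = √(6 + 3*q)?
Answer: -493/(39 + √(-3 + 2*√6)) ≈ -12.210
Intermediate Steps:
M(c) = √(c + 2*√6) (M(c) = √(c + √(6 + 3*6)) = √(c + √(6 + 18)) = √(c + √24) = √(c + 2*√6))
-493/(M(-3) + 39) = -493/(√(-3 + 2*√6) + 39) = -493/(39 + √(-3 + 2*√6))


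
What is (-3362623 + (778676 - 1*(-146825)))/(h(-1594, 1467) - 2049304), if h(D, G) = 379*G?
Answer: 2437122/1493311 ≈ 1.6320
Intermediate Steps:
(-3362623 + (778676 - 1*(-146825)))/(h(-1594, 1467) - 2049304) = (-3362623 + (778676 - 1*(-146825)))/(379*1467 - 2049304) = (-3362623 + (778676 + 146825))/(555993 - 2049304) = (-3362623 + 925501)/(-1493311) = -2437122*(-1/1493311) = 2437122/1493311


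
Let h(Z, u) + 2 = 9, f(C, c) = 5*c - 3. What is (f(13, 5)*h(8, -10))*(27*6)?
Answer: 24948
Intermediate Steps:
f(C, c) = -3 + 5*c
h(Z, u) = 7 (h(Z, u) = -2 + 9 = 7)
(f(13, 5)*h(8, -10))*(27*6) = ((-3 + 5*5)*7)*(27*6) = ((-3 + 25)*7)*162 = (22*7)*162 = 154*162 = 24948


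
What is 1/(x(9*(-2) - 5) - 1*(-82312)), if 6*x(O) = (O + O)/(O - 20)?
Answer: 129/10618271 ≈ 1.2149e-5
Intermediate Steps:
x(O) = O/(3*(-20 + O)) (x(O) = ((O + O)/(O - 20))/6 = ((2*O)/(-20 + O))/6 = (2*O/(-20 + O))/6 = O/(3*(-20 + O)))
1/(x(9*(-2) - 5) - 1*(-82312)) = 1/((9*(-2) - 5)/(3*(-20 + (9*(-2) - 5))) - 1*(-82312)) = 1/((-18 - 5)/(3*(-20 + (-18 - 5))) + 82312) = 1/((⅓)*(-23)/(-20 - 23) + 82312) = 1/((⅓)*(-23)/(-43) + 82312) = 1/((⅓)*(-23)*(-1/43) + 82312) = 1/(23/129 + 82312) = 1/(10618271/129) = 129/10618271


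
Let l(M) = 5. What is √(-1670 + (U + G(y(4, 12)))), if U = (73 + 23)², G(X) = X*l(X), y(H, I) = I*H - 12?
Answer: √7726 ≈ 87.898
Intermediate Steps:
y(H, I) = -12 + H*I (y(H, I) = H*I - 12 = -12 + H*I)
G(X) = 5*X (G(X) = X*5 = 5*X)
U = 9216 (U = 96² = 9216)
√(-1670 + (U + G(y(4, 12)))) = √(-1670 + (9216 + 5*(-12 + 4*12))) = √(-1670 + (9216 + 5*(-12 + 48))) = √(-1670 + (9216 + 5*36)) = √(-1670 + (9216 + 180)) = √(-1670 + 9396) = √7726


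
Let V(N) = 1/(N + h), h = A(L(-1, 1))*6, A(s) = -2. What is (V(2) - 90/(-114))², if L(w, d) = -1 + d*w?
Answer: 17161/36100 ≈ 0.47537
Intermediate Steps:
h = -12 (h = -2*6 = -12)
V(N) = 1/(-12 + N) (V(N) = 1/(N - 12) = 1/(-12 + N))
(V(2) - 90/(-114))² = (1/(-12 + 2) - 90/(-114))² = (1/(-10) - 90*(-1/114))² = (-⅒ + 15/19)² = (131/190)² = 17161/36100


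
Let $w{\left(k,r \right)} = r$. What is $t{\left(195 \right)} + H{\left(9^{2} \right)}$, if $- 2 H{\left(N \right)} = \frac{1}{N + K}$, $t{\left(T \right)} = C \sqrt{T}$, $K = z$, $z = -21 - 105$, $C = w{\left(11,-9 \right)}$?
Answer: $\frac{1}{90} - 9 \sqrt{195} \approx -125.67$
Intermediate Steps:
$C = -9$
$z = -126$ ($z = -21 - 105 = -126$)
$K = -126$
$t{\left(T \right)} = - 9 \sqrt{T}$
$H{\left(N \right)} = - \frac{1}{2 \left(-126 + N\right)}$ ($H{\left(N \right)} = - \frac{1}{2 \left(N - 126\right)} = - \frac{1}{2 \left(-126 + N\right)}$)
$t{\left(195 \right)} + H{\left(9^{2} \right)} = - 9 \sqrt{195} - \frac{1}{-252 + 2 \cdot 9^{2}} = - 9 \sqrt{195} - \frac{1}{-252 + 2 \cdot 81} = - 9 \sqrt{195} - \frac{1}{-252 + 162} = - 9 \sqrt{195} - \frac{1}{-90} = - 9 \sqrt{195} - - \frac{1}{90} = - 9 \sqrt{195} + \frac{1}{90} = \frac{1}{90} - 9 \sqrt{195}$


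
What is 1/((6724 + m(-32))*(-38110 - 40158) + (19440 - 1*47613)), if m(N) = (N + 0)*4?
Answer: -1/516283901 ≈ -1.9369e-9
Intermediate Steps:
m(N) = 4*N (m(N) = N*4 = 4*N)
1/((6724 + m(-32))*(-38110 - 40158) + (19440 - 1*47613)) = 1/((6724 + 4*(-32))*(-38110 - 40158) + (19440 - 1*47613)) = 1/((6724 - 128)*(-78268) + (19440 - 47613)) = 1/(6596*(-78268) - 28173) = 1/(-516255728 - 28173) = 1/(-516283901) = -1/516283901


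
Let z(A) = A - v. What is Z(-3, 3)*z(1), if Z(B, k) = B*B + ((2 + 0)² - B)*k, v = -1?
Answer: 60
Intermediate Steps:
z(A) = 1 + A (z(A) = A - 1*(-1) = A + 1 = 1 + A)
Z(B, k) = B² + k*(4 - B) (Z(B, k) = B² + (2² - B)*k = B² + (4 - B)*k = B² + k*(4 - B))
Z(-3, 3)*z(1) = ((-3)² + 4*3 - 1*(-3)*3)*(1 + 1) = (9 + 12 + 9)*2 = 30*2 = 60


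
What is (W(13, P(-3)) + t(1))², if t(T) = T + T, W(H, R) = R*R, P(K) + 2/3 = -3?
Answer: 19321/81 ≈ 238.53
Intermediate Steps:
P(K) = -11/3 (P(K) = -⅔ - 3 = -11/3)
W(H, R) = R²
t(T) = 2*T
(W(13, P(-3)) + t(1))² = ((-11/3)² + 2*1)² = (121/9 + 2)² = (139/9)² = 19321/81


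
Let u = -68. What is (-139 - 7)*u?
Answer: 9928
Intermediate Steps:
(-139 - 7)*u = (-139 - 7)*(-68) = -146*(-68) = 9928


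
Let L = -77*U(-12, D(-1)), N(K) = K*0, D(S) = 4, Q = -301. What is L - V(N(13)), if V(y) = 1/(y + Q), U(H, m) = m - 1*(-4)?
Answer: -185415/301 ≈ -616.00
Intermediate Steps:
U(H, m) = 4 + m (U(H, m) = m + 4 = 4 + m)
N(K) = 0
V(y) = 1/(-301 + y) (V(y) = 1/(y - 301) = 1/(-301 + y))
L = -616 (L = -77*(4 + 4) = -77*8 = -616)
L - V(N(13)) = -616 - 1/(-301 + 0) = -616 - 1/(-301) = -616 - 1*(-1/301) = -616 + 1/301 = -185415/301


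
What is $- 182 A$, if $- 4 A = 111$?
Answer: $\frac{10101}{2} \approx 5050.5$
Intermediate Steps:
$A = - \frac{111}{4}$ ($A = \left(- \frac{1}{4}\right) 111 = - \frac{111}{4} \approx -27.75$)
$- 182 A = \left(-182\right) \left(- \frac{111}{4}\right) = \frac{10101}{2}$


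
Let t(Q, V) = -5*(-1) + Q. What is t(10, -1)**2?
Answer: 225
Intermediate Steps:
t(Q, V) = 5 + Q
t(10, -1)**2 = (5 + 10)**2 = 15**2 = 225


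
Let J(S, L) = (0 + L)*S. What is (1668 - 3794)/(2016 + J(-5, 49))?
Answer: -2126/1771 ≈ -1.2005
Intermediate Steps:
J(S, L) = L*S
(1668 - 3794)/(2016 + J(-5, 49)) = (1668 - 3794)/(2016 + 49*(-5)) = -2126/(2016 - 245) = -2126/1771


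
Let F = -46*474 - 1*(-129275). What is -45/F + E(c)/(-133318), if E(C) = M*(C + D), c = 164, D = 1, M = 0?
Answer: -45/107471 ≈ -0.00041872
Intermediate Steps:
E(C) = 0 (E(C) = 0*(C + 1) = 0*(1 + C) = 0)
F = 107471 (F = -21804 + 129275 = 107471)
-45/F + E(c)/(-133318) = -45/107471 + 0/(-133318) = -45*1/107471 + 0*(-1/133318) = -45/107471 + 0 = -45/107471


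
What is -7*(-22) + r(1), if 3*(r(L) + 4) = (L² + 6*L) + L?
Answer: 458/3 ≈ 152.67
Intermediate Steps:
r(L) = -4 + L²/3 + 7*L/3 (r(L) = -4 + ((L² + 6*L) + L)/3 = -4 + (L² + 7*L)/3 = -4 + (L²/3 + 7*L/3) = -4 + L²/3 + 7*L/3)
-7*(-22) + r(1) = -7*(-22) + (-4 + (⅓)*1² + (7/3)*1) = 154 + (-4 + (⅓)*1 + 7/3) = 154 + (-4 + ⅓ + 7/3) = 154 - 4/3 = 458/3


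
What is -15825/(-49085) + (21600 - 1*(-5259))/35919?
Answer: 125786146/117538941 ≈ 1.0702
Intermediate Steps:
-15825/(-49085) + (21600 - 1*(-5259))/35919 = -15825*(-1/49085) + (21600 + 5259)*(1/35919) = 3165/9817 + 26859*(1/35919) = 3165/9817 + 8953/11973 = 125786146/117538941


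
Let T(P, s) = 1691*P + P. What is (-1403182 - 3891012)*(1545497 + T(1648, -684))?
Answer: -22944576201122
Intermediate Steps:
T(P, s) = 1692*P
(-1403182 - 3891012)*(1545497 + T(1648, -684)) = (-1403182 - 3891012)*(1545497 + 1692*1648) = -5294194*(1545497 + 2788416) = -5294194*4333913 = -22944576201122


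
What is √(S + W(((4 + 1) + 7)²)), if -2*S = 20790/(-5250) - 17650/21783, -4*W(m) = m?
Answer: I*√1595022403278/217830 ≈ 5.7978*I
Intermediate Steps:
W(m) = -m/4
S = 2597767/1089150 (S = -(20790/(-5250) - 17650/21783)/2 = -(20790*(-1/5250) - 17650*1/21783)/2 = -(-99/25 - 17650/21783)/2 = -½*(-2597767/544575) = 2597767/1089150 ≈ 2.3851)
√(S + W(((4 + 1) + 7)²)) = √(2597767/1089150 - ((4 + 1) + 7)²/4) = √(2597767/1089150 - (5 + 7)²/4) = √(2597767/1089150 - ¼*12²) = √(2597767/1089150 - ¼*144) = √(2597767/1089150 - 36) = √(-36611633/1089150) = I*√1595022403278/217830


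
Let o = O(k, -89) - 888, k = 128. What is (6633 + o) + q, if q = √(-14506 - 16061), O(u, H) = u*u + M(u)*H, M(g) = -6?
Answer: 22663 + I*√30567 ≈ 22663.0 + 174.83*I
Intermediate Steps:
O(u, H) = u² - 6*H (O(u, H) = u*u - 6*H = u² - 6*H)
o = 16030 (o = (128² - 6*(-89)) - 888 = (16384 + 534) - 888 = 16918 - 888 = 16030)
q = I*√30567 (q = √(-30567) = I*√30567 ≈ 174.83*I)
(6633 + o) + q = (6633 + 16030) + I*√30567 = 22663 + I*√30567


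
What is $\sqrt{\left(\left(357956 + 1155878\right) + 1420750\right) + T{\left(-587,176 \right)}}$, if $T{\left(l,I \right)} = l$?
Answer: $\sqrt{2933997} \approx 1712.9$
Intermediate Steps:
$\sqrt{\left(\left(357956 + 1155878\right) + 1420750\right) + T{\left(-587,176 \right)}} = \sqrt{\left(\left(357956 + 1155878\right) + 1420750\right) - 587} = \sqrt{\left(1513834 + 1420750\right) - 587} = \sqrt{2934584 - 587} = \sqrt{2933997}$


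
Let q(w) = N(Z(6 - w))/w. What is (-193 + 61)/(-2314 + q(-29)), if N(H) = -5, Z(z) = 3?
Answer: 1276/22367 ≈ 0.057048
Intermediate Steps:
q(w) = -5/w
(-193 + 61)/(-2314 + q(-29)) = (-193 + 61)/(-2314 - 5/(-29)) = -132/(-2314 - 5*(-1/29)) = -132/(-2314 + 5/29) = -132/(-67101/29) = -132*(-29/67101) = 1276/22367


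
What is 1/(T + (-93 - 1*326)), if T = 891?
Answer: 1/472 ≈ 0.0021186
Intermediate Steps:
1/(T + (-93 - 1*326)) = 1/(891 + (-93 - 1*326)) = 1/(891 + (-93 - 326)) = 1/(891 - 419) = 1/472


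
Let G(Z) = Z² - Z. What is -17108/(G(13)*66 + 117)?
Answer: -1316/801 ≈ -1.6429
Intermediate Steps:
-17108/(G(13)*66 + 117) = -17108/((13*(-1 + 13))*66 + 117) = -17108/((13*12)*66 + 117) = -17108/(156*66 + 117) = -17108/(10296 + 117) = -17108/10413 = -17108*1/10413 = -1316/801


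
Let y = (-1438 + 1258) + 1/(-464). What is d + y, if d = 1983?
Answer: 836591/464 ≈ 1803.0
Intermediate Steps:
y = -83521/464 (y = -180 - 1/464 = -83521/464 ≈ -180.00)
d + y = 1983 - 83521/464 = 836591/464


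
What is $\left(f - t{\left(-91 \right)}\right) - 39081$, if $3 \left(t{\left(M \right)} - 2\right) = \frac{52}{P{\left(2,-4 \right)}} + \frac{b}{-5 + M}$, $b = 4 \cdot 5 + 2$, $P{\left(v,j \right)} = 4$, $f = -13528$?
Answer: $- \frac{7576597}{144} \approx -52615.0$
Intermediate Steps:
$b = 22$ ($b = 20 + 2 = 22$)
$t{\left(M \right)} = \frac{19}{3} + \frac{22}{3 \left(-5 + M\right)}$ ($t{\left(M \right)} = 2 + \frac{\frac{52}{4} + \frac{22}{-5 + M}}{3} = 2 + \frac{52 \cdot \frac{1}{4} + \frac{22}{-5 + M}}{3} = 2 + \frac{13 + \frac{22}{-5 + M}}{3} = 2 + \left(\frac{13}{3} + \frac{22}{3 \left(-5 + M\right)}\right) = \frac{19}{3} + \frac{22}{3 \left(-5 + M\right)}$)
$\left(f - t{\left(-91 \right)}\right) - 39081 = \left(-13528 - \frac{-73 + 19 \left(-91\right)}{3 \left(-5 - 91\right)}\right) - 39081 = \left(-13528 - \frac{-73 - 1729}{3 \left(-96\right)}\right) - 39081 = \left(-13528 - \frac{1}{3} \left(- \frac{1}{96}\right) \left(-1802\right)\right) - 39081 = \left(-13528 - \frac{901}{144}\right) - 39081 = - \frac{1948933}{144} - 39081 = - \frac{7576597}{144}$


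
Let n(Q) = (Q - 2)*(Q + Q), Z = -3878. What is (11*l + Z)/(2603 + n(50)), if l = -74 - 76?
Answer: -5528/7403 ≈ -0.74672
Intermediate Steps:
n(Q) = 2*Q*(-2 + Q) (n(Q) = (-2 + Q)*(2*Q) = 2*Q*(-2 + Q))
l = -150
(11*l + Z)/(2603 + n(50)) = (11*(-150) - 3878)/(2603 + 2*50*(-2 + 50)) = (-1650 - 3878)/(2603 + 2*50*48) = -5528/(2603 + 4800) = -5528/7403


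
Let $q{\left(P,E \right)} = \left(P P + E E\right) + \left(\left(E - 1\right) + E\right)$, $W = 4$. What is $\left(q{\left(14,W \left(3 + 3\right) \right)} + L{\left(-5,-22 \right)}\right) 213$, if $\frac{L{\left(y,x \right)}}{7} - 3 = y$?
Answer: $171465$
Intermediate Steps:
$L{\left(y,x \right)} = 21 + 7 y$
$q{\left(P,E \right)} = -1 + E^{2} + P^{2} + 2 E$ ($q{\left(P,E \right)} = \left(P^{2} + E^{2}\right) + \left(\left(-1 + E\right) + E\right) = \left(E^{2} + P^{2}\right) + \left(-1 + 2 E\right) = -1 + E^{2} + P^{2} + 2 E$)
$\left(q{\left(14,W \left(3 + 3\right) \right)} + L{\left(-5,-22 \right)}\right) 213 = \left(\left(-1 + \left(4 \left(3 + 3\right)\right)^{2} + 14^{2} + 2 \cdot 4 \left(3 + 3\right)\right) + \left(21 + 7 \left(-5\right)\right)\right) 213 = \left(\left(-1 + \left(4 \cdot 6\right)^{2} + 196 + 2 \cdot 4 \cdot 6\right) + \left(21 - 35\right)\right) 213 = \left(\left(-1 + 24^{2} + 196 + 2 \cdot 24\right) - 14\right) 213 = \left(\left(-1 + 576 + 196 + 48\right) - 14\right) 213 = \left(819 - 14\right) 213 = 805 \cdot 213 = 171465$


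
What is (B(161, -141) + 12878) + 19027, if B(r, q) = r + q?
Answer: 31925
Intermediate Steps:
B(r, q) = q + r
(B(161, -141) + 12878) + 19027 = ((-141 + 161) + 12878) + 19027 = (20 + 12878) + 19027 = 12898 + 19027 = 31925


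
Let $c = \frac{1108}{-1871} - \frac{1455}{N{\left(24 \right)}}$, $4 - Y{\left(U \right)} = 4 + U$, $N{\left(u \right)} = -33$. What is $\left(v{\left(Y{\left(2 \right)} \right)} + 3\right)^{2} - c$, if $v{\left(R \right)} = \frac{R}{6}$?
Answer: $- \frac{6740039}{185229} \approx -36.388$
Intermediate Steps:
$Y{\left(U \right)} = - U$ ($Y{\left(U \right)} = 4 - \left(4 + U\right) = - U$)
$v{\left(R \right)} = \frac{R}{6}$ ($v{\left(R \right)} = R \frac{1}{6} = \frac{R}{6}$)
$c = \frac{895247}{20581}$ ($c = \frac{1108}{-1871} - \frac{1455}{-33} = 1108 \left(- \frac{1}{1871}\right) - - \frac{485}{11} = - \frac{1108}{1871} + \frac{485}{11} = \frac{895247}{20581} \approx 43.499$)
$\left(v{\left(Y{\left(2 \right)} \right)} + 3\right)^{2} - c = \left(\frac{\left(-1\right) 2}{6} + 3\right)^{2} - \frac{895247}{20581} = \left(\frac{1}{6} \left(-2\right) + 3\right)^{2} - \frac{895247}{20581} = \left(- \frac{1}{3} + 3\right)^{2} - \frac{895247}{20581} = \left(\frac{8}{3}\right)^{2} - \frac{895247}{20581} = \frac{64}{9} - \frac{895247}{20581} = - \frac{6740039}{185229}$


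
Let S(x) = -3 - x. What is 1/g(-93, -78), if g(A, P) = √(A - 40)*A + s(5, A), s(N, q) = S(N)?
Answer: I/(-8*I + 93*√133) ≈ -6.9542e-6 + 0.00093232*I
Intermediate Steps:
s(N, q) = -3 - N
g(A, P) = -8 + A*√(-40 + A) (g(A, P) = √(A - 40)*A + (-3 - 1*5) = √(-40 + A)*A + (-3 - 5) = A*√(-40 + A) - 8 = -8 + A*√(-40 + A))
1/g(-93, -78) = 1/(-8 - 93*√(-40 - 93)) = 1/(-8 - 93*I*√133)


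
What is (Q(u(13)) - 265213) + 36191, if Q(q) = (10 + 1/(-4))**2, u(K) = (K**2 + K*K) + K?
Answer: -3662831/16 ≈ -2.2893e+5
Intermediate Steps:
u(K) = K + 2*K**2 (u(K) = (K**2 + K**2) + K = 2*K**2 + K = K + 2*K**2)
Q(q) = 1521/16 (Q(q) = (10 - 1/4)**2 = (39/4)**2 = 1521/16)
(Q(u(13)) - 265213) + 36191 = (1521/16 - 265213) + 36191 = -4241887/16 + 36191 = -3662831/16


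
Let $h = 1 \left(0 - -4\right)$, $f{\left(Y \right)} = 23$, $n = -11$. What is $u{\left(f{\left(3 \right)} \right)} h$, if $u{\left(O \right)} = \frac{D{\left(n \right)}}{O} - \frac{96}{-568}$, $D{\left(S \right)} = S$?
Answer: $- \frac{2020}{1633} \approx -1.237$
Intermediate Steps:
$h = 4$ ($h = 1 \left(0 + 4\right) = 1 \cdot 4 = 4$)
$u{\left(O \right)} = \frac{12}{71} - \frac{11}{O}$ ($u{\left(O \right)} = - \frac{11}{O} - \frac{96}{-568} = - \frac{11}{O} - - \frac{12}{71} = - \frac{11}{O} + \frac{12}{71} = \frac{12}{71} - \frac{11}{O}$)
$u{\left(f{\left(3 \right)} \right)} h = \left(\frac{12}{71} - \frac{11}{23}\right) 4 = \left(- \frac{505}{1633}\right) 4 = - \frac{2020}{1633}$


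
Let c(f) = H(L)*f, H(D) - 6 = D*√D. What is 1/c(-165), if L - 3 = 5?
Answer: 1/13090 - 4*√2/19635 ≈ -0.00021171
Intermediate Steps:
L = 8 (L = 3 + 5 = 8)
H(D) = 6 + D^(3/2) (H(D) = 6 + D*√D = 6 + D^(3/2))
c(f) = f*(6 + 16*√2) (c(f) = (6 + 8^(3/2))*f = (6 + 16*√2)*f = f*(6 + 16*√2))
1/c(-165) = 1/(2*(-165)*(3 + 8*√2)) = 1/(-990 - 2640*√2)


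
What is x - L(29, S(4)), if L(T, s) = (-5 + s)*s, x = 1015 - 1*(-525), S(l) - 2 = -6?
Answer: 1504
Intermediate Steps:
S(l) = -4 (S(l) = 2 - 6 = -4)
x = 1540 (x = 1015 + 525 = 1540)
L(T, s) = s*(-5 + s)
x - L(29, S(4)) = 1540 - (-4)*(-5 - 4) = 1540 - (-4)*(-9) = 1540 - 1*36 = 1540 - 36 = 1504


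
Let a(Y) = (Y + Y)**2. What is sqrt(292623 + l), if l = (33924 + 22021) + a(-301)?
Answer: 2*sqrt(177743) ≈ 843.19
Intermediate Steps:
a(Y) = 4*Y**2 (a(Y) = (2*Y)**2 = 4*Y**2)
l = 418349 (l = (33924 + 22021) + 4*(-301)**2 = 55945 + 4*90601 = 55945 + 362404 = 418349)
sqrt(292623 + l) = sqrt(292623 + 418349) = sqrt(710972) = 2*sqrt(177743)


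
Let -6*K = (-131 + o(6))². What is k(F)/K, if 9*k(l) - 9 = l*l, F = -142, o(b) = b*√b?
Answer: -701092442/861399075 - 21141304*√6/287133025 ≈ -0.99425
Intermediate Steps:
o(b) = b^(3/2)
k(l) = 1 + l²/9 (k(l) = 1 + (l*l)/9 = 1 + l²/9)
K = -(-131 + 6*√6)²/6 (K = -(-131 + 6^(3/2))²/6 = -(-131 + 6*√6)²/6 ≈ -2254.4)
k(F)/K = (1 + (⅑)*(-142)²)/(-17377/6 + 262*√6) = (1 + (⅑)*20164)/(-17377/6 + 262*√6) = (1 + 20164/9)/(-17377/6 + 262*√6) = 20173/(9*(-17377/6 + 262*√6))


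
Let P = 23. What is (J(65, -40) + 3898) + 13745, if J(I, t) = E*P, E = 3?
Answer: 17712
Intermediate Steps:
J(I, t) = 69 (J(I, t) = 3*23 = 69)
(J(65, -40) + 3898) + 13745 = (69 + 3898) + 13745 = 3967 + 13745 = 17712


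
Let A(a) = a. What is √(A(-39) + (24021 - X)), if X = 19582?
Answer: 20*√11 ≈ 66.333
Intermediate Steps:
√(A(-39) + (24021 - X)) = √(-39 + (24021 - 1*19582)) = √(-39 + (24021 - 19582)) = √(-39 + 4439) = √4400 = 20*√11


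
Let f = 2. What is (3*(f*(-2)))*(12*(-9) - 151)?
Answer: 3108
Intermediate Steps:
(3*(f*(-2)))*(12*(-9) - 151) = (3*(2*(-2)))*(12*(-9) - 151) = (3*(-4))*(-108 - 151) = -12*(-259) = 3108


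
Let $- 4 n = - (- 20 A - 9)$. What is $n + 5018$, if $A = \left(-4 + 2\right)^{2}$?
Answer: $\frac{19983}{4} \approx 4995.8$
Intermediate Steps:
$A = 4$ ($A = \left(-2\right)^{2} = 4$)
$n = - \frac{89}{4}$ ($n = - \frac{\left(-1\right) \left(\left(-20\right) 4 - 9\right)}{4} = - \frac{\left(-1\right) \left(-80 - 9\right)}{4} = - \frac{\left(-1\right) \left(-89\right)}{4} = \left(- \frac{1}{4}\right) 89 = - \frac{89}{4} \approx -22.25$)
$n + 5018 = - \frac{89}{4} + 5018 = \frac{19983}{4}$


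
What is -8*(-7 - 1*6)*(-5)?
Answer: -520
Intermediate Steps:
-8*(-7 - 1*6)*(-5) = -8*(-7 - 6)*(-5) = -8*(-13)*(-5) = 104*(-5) = -520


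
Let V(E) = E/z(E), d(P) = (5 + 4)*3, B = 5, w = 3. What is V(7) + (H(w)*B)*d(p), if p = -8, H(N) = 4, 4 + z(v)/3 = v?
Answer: 4867/9 ≈ 540.78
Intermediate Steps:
z(v) = -12 + 3*v
d(P) = 27 (d(P) = 9*3 = 27)
V(E) = E/(-12 + 3*E)
V(7) + (H(w)*B)*d(p) = (⅓)*7/(-4 + 7) + (4*5)*27 = (⅓)*7/3 + 20*27 = (⅓)*7*(⅓) + 540 = 7/9 + 540 = 4867/9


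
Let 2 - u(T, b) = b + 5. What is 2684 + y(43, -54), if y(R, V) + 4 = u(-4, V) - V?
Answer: 2785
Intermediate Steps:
u(T, b) = -3 - b (u(T, b) = 2 - (b + 5) = 2 - (5 + b) = 2 + (-5 - b) = -3 - b)
y(R, V) = -7 - 2*V (y(R, V) = -4 + ((-3 - V) - V) = -4 + (-3 - 2*V) = -7 - 2*V)
2684 + y(43, -54) = 2684 + (-7 - 2*(-54)) = 2684 + (-7 + 108) = 2684 + 101 = 2785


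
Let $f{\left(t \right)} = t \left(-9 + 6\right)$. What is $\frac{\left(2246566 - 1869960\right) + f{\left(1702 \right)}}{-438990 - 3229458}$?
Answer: $- \frac{92875}{917112} \approx -0.10127$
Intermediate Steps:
$f{\left(t \right)} = - 3 t$ ($f{\left(t \right)} = t \left(-3\right) = - 3 t$)
$\frac{\left(2246566 - 1869960\right) + f{\left(1702 \right)}}{-438990 - 3229458} = \frac{\left(2246566 - 1869960\right) - 5106}{-438990 - 3229458} = \frac{376606 - 5106}{-3668448} = 371500 \left(- \frac{1}{3668448}\right) = - \frac{92875}{917112}$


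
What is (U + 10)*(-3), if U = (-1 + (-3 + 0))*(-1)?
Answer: -42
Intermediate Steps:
U = 4 (U = (-1 - 3)*(-1) = -4*(-1) = 4)
(U + 10)*(-3) = (4 + 10)*(-3) = 14*(-3) = -42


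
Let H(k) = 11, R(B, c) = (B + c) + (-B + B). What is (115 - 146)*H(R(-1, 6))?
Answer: -341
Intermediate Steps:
R(B, c) = B + c (R(B, c) = (B + c) + 0 = B + c)
(115 - 146)*H(R(-1, 6)) = (115 - 146)*11 = -31*11 = -341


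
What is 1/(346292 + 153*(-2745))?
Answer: -1/73693 ≈ -1.3570e-5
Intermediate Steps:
1/(346292 + 153*(-2745)) = 1/(346292 - 419985) = 1/(-73693) = -1/73693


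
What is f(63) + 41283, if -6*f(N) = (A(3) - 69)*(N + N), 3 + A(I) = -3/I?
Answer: 42816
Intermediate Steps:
A(I) = -3 - 3/I
f(N) = 73*N/3 (f(N) = -((-3 - 3/3) - 69)*(N + N)/6 = -((-3 - 3*⅓) - 69)*2*N/6 = -((-3 - 1) - 69)*2*N/6 = -(-4 - 69)*2*N/6 = -(-73)*2*N/6 = -(-73)*N/3 = 73*N/3)
f(63) + 41283 = (73/3)*63 + 41283 = 1533 + 41283 = 42816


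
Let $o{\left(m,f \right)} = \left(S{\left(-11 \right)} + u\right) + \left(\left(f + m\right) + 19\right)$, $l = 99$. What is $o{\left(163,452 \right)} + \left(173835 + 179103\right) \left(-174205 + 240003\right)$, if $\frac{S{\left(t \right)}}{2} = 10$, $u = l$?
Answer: $23222615277$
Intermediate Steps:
$u = 99$
$S{\left(t \right)} = 20$ ($S{\left(t \right)} = 2 \cdot 10 = 20$)
$o{\left(m,f \right)} = 138 + f + m$ ($o{\left(m,f \right)} = \left(20 + 99\right) + \left(\left(f + m\right) + 19\right) = 119 + \left(19 + f + m\right) = 138 + f + m$)
$o{\left(163,452 \right)} + \left(173835 + 179103\right) \left(-174205 + 240003\right) = \left(138 + 452 + 163\right) + \left(173835 + 179103\right) \left(-174205 + 240003\right) = 753 + 352938 \cdot 65798 = 753 + 23222614524 = 23222615277$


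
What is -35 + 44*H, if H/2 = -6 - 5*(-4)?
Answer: 1197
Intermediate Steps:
H = 28 (H = 2*(-6 - 5*(-4)) = 2*(-6 + 20) = 2*14 = 28)
-35 + 44*H = -35 + 44*28 = -35 + 1232 = 1197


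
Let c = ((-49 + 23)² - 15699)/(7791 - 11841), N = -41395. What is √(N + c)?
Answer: I*√335269454/90 ≈ 203.45*I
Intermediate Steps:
c = 15023/4050 (c = ((-26)² - 15699)/(-4050) = (676 - 15699)*(-1/4050) = -15023*(-1/4050) = 15023/4050 ≈ 3.7094)
√(N + c) = √(-41395 + 15023/4050) = √(-167634727/4050) = I*√335269454/90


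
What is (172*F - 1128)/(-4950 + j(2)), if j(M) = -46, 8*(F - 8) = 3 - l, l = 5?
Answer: -205/4996 ≈ -0.041033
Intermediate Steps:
F = 31/4 (F = 8 + (3 - 1*5)/8 = 8 + (3 - 5)/8 = 8 + (1/8)*(-2) = 8 - 1/4 = 31/4 ≈ 7.7500)
(172*F - 1128)/(-4950 + j(2)) = (172*(31/4) - 1128)/(-4950 - 46) = (1333 - 1128)/(-4996) = 205*(-1/4996) = -205/4996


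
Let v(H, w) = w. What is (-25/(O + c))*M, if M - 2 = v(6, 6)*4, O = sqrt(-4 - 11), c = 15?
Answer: -325/8 + 65*I*sqrt(15)/24 ≈ -40.625 + 10.489*I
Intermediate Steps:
O = I*sqrt(15) (O = sqrt(-15) = I*sqrt(15) ≈ 3.873*I)
M = 26 (M = 2 + 6*4 = 2 + 24 = 26)
(-25/(O + c))*M = -25/(I*sqrt(15) + 15)*26 = -25/(15 + I*sqrt(15))*26 = -650/(15 + I*sqrt(15))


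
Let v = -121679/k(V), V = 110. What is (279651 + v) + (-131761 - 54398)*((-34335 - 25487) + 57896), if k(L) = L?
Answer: 39470285671/110 ≈ 3.5882e+8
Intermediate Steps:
v = -121679/110 ≈ -1106.2
(279651 + v) + (-131761 - 54398)*((-34335 - 25487) + 57896) = (279651 - 121679/110) + (-131761 - 54398)*((-34335 - 25487) + 57896) = 30639931/110 - 186159*(-59822 + 57896) = 30639931/110 - 186159*(-1926) = 30639931/110 + 358542234 = 39470285671/110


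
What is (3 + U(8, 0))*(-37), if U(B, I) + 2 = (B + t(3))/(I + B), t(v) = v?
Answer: -703/8 ≈ -87.875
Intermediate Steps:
U(B, I) = -2 + (3 + B)/(B + I) (U(B, I) = -2 + (B + 3)/(I + B) = -2 + (3 + B)/(B + I))
(3 + U(8, 0))*(-37) = (3 + (3 - 1*8 - 2*0)/(8 + 0))*(-37) = (3 + (3 - 8 + 0)/8)*(-37) = (3 + (1/8)*(-5))*(-37) = (3 - 5/8)*(-37) = (19/8)*(-37) = -703/8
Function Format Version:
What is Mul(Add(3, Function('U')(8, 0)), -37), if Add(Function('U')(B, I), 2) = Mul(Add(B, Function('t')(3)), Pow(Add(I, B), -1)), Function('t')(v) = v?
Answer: Rational(-703, 8) ≈ -87.875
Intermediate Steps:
Function('U')(B, I) = Add(-2, Mul(Pow(Add(B, I), -1), Add(3, B))) (Function('U')(B, I) = Add(-2, Mul(Add(B, 3), Pow(Add(I, B), -1))) = Add(-2, Mul(Add(3, B), Pow(Add(B, I), -1))) = Add(-2, Mul(Pow(Add(B, I), -1), Add(3, B))))
Mul(Add(3, Function('U')(8, 0)), -37) = Mul(Add(3, Mul(Pow(Add(8, 0), -1), Add(3, Mul(-1, 8), Mul(-2, 0)))), -37) = Mul(Add(3, Mul(Pow(8, -1), Add(3, -8, 0))), -37) = Mul(Add(3, Mul(Rational(1, 8), -5)), -37) = Mul(Add(3, Rational(-5, 8)), -37) = Mul(Rational(19, 8), -37) = Rational(-703, 8)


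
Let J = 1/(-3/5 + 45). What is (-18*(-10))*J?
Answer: 150/37 ≈ 4.0541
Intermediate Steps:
J = 5/222 (J = 1/(-3*⅕ + 45) = 1/(-⅗ + 45) = 1/(222/5) = 5/222 ≈ 0.022523)
(-18*(-10))*J = -18*(-10)*(5/222) = 180*(5/222) = 150/37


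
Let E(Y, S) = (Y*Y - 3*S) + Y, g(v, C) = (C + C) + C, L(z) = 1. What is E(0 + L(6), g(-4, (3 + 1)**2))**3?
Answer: -2863288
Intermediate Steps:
g(v, C) = 3*C (g(v, C) = 2*C + C = 3*C)
E(Y, S) = Y + Y**2 - 3*S (E(Y, S) = (Y**2 - 3*S) + Y = Y + Y**2 - 3*S)
E(0 + L(6), g(-4, (3 + 1)**2))**3 = ((0 + 1) + (0 + 1)**2 - 9*(3 + 1)**2)**3 = (1 + 1**2 - 9*4**2)**3 = (1 + 1 - 9*16)**3 = (1 + 1 - 3*48)**3 = (1 + 1 - 144)**3 = (-142)**3 = -2863288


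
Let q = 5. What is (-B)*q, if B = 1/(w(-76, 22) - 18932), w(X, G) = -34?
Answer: 5/18966 ≈ 0.00026363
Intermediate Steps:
B = -1/18966 (B = 1/(-34 - 18932) = 1/(-18966) = -1/18966 ≈ -5.2726e-5)
(-B)*q = -1*(-1/18966)*5 = (1/18966)*5 = 5/18966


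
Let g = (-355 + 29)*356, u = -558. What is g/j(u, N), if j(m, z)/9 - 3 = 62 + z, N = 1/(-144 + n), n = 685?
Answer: -31393148/158247 ≈ -198.38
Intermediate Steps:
N = 1/541 (N = 1/(-144 + 685) = 1/541 ≈ 0.0018484)
j(m, z) = 585 + 9*z (j(m, z) = 27 + 9*(62 + z) = 27 + (558 + 9*z) = 585 + 9*z)
g = -116056 (g = -326*356 = -116056)
g/j(u, N) = -116056/(585 + 9*(1/541)) = -116056/(585 + 9/541) = -116056/316494/541 = -116056*541/316494 = -31393148/158247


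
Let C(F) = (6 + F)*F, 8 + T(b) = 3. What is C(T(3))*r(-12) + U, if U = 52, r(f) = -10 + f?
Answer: 162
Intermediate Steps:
T(b) = -5 (T(b) = -8 + 3 = -5)
C(F) = F*(6 + F)
C(T(3))*r(-12) + U = (-5*(6 - 5))*(-10 - 12) + 52 = -5*1*(-22) + 52 = -5*(-22) + 52 = 110 + 52 = 162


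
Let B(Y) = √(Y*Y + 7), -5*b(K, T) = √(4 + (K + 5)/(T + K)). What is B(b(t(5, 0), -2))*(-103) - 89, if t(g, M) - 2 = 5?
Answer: -89 - 103*√4535/25 ≈ -366.45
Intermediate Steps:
t(g, M) = 7 (t(g, M) = 2 + 5 = 7)
b(K, T) = -√(4 + (5 + K)/(K + T))/5 (b(K, T) = -√(4 + (K + 5)/(T + K))/5 = -√(4 + (5 + K)/(K + T))/5)
B(Y) = √(7 + Y²) (B(Y) = √(Y² + 7) = √(7 + Y²))
B(b(t(5, 0), -2))*(-103) - 89 = √(7 + (-√(5 + 4*(-2) + 5*7)/√(7 - 2)/5)²)*(-103) - 89 = √(7 + (-√5*√(5 - 8 + 35)/5/5)²)*(-103) - 89 = √(7 + (-4*√10/5/5)²)*(-103) - 89 = √(7 + (-4*√10/25)²)*(-103) - 89 = √(7 + 32/125)*(-103) - 89 = √(907/125)*(-103) - 89 = (√4535/25)*(-103) - 89 = -103*√4535/25 - 89 = -89 - 103*√4535/25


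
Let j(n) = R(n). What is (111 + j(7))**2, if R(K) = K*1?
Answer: 13924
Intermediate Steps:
R(K) = K
j(n) = n
(111 + j(7))**2 = (111 + 7)**2 = 118**2 = 13924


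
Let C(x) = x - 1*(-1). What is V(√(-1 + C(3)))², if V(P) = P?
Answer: 3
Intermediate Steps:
C(x) = 1 + x (C(x) = x + 1 = 1 + x)
V(√(-1 + C(3)))² = (√(-1 + (1 + 3)))² = (√(-1 + 4))² = (√3)² = 3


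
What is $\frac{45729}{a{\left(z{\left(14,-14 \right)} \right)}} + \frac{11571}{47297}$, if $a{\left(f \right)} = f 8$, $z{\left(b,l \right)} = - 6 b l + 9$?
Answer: $\frac{757512531}{149458520} \approx 5.0684$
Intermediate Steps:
$z{\left(b,l \right)} = 9 - 6 b l$ ($z{\left(b,l \right)} = - 6 b l + 9 = 9 - 6 b l$)
$a{\left(f \right)} = 8 f$
$\frac{45729}{a{\left(z{\left(14,-14 \right)} \right)}} + \frac{11571}{47297} = \frac{45729}{8 \left(9 - 84 \left(-14\right)\right)} + \frac{11571}{47297} = \frac{45729}{8 \left(9 + 1176\right)} + 11571 \cdot \frac{1}{47297} = \frac{45729}{8 \cdot 1185} + \frac{11571}{47297} = \frac{45729}{9480} + \frac{11571}{47297} = 45729 \cdot \frac{1}{9480} + \frac{11571}{47297} = \frac{15243}{3160} + \frac{11571}{47297} = \frac{757512531}{149458520}$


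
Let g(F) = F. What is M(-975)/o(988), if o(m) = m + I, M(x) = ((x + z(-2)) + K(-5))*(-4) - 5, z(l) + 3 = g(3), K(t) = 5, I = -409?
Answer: 3875/579 ≈ 6.6926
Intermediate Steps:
z(l) = 0 (z(l) = -3 + 3 = 0)
M(x) = -25 - 4*x (M(x) = ((x + 0) + 5)*(-4) - 5 = (x + 5)*(-4) - 5 = (5 + x)*(-4) - 5 = (-20 - 4*x) - 5 = -25 - 4*x)
o(m) = -409 + m (o(m) = m - 409 = -409 + m)
M(-975)/o(988) = (-25 - 4*(-975))/(-409 + 988) = (-25 + 3900)/579 = 3875*(1/579) = 3875/579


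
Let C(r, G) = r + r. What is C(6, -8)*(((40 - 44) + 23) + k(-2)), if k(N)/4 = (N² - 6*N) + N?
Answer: 900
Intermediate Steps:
C(r, G) = 2*r
k(N) = -20*N + 4*N² (k(N) = 4*((N² - 6*N) + N) = 4*(N² - 5*N) = -20*N + 4*N²)
C(6, -8)*(((40 - 44) + 23) + k(-2)) = (2*6)*(((40 - 44) + 23) + 4*(-2)*(-5 - 2)) = 12*((-4 + 23) + 4*(-2)*(-7)) = 12*(19 + 56) = 12*75 = 900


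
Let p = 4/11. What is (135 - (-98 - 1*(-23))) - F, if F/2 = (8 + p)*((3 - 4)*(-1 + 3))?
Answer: 2678/11 ≈ 243.45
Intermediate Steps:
p = 4/11 (p = 4*(1/11) = 4/11 ≈ 0.36364)
F = -368/11 (F = 2*((8 + 4/11)*((3 - 4)*(-1 + 3))) = 2*(92*(-1*2)/11) = 2*((92/11)*(-2)) = 2*(-184/11) = -368/11 ≈ -33.455)
(135 - (-98 - 1*(-23))) - F = (135 - (-98 - 1*(-23))) - 1*(-368/11) = (135 - (-98 + 23)) + 368/11 = (135 - 1*(-75)) + 368/11 = (135 + 75) + 368/11 = 210 + 368/11 = 2678/11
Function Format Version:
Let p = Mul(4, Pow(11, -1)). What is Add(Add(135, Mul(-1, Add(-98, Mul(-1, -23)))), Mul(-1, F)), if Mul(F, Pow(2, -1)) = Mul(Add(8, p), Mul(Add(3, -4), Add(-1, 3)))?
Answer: Rational(2678, 11) ≈ 243.45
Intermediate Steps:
p = Rational(4, 11) (p = Mul(4, Rational(1, 11)) = Rational(4, 11) ≈ 0.36364)
F = Rational(-368, 11) (F = Mul(2, Mul(Add(8, Rational(4, 11)), Mul(Add(3, -4), Add(-1, 3)))) = Mul(2, Mul(Rational(92, 11), Mul(-1, 2))) = Mul(2, Mul(Rational(92, 11), -2)) = Mul(2, Rational(-184, 11)) = Rational(-368, 11) ≈ -33.455)
Add(Add(135, Mul(-1, Add(-98, Mul(-1, -23)))), Mul(-1, F)) = Add(Add(135, Mul(-1, Add(-98, Mul(-1, -23)))), Mul(-1, Rational(-368, 11))) = Add(Add(135, Mul(-1, Add(-98, 23))), Rational(368, 11)) = Add(Add(135, Mul(-1, -75)), Rational(368, 11)) = Add(Add(135, 75), Rational(368, 11)) = Add(210, Rational(368, 11)) = Rational(2678, 11)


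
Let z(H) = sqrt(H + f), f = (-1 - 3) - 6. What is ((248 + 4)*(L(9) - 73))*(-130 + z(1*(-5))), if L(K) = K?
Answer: 2096640 - 16128*I*sqrt(15) ≈ 2.0966e+6 - 62464.0*I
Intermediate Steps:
f = -10 (f = -4 - 6 = -10)
z(H) = sqrt(-10 + H) (z(H) = sqrt(H - 10) = sqrt(-10 + H))
((248 + 4)*(L(9) - 73))*(-130 + z(1*(-5))) = ((248 + 4)*(9 - 73))*(-130 + sqrt(-10 + 1*(-5))) = (252*(-64))*(-130 + sqrt(-10 - 5)) = -16128*(-130 + sqrt(-15)) = -16128*(-130 + I*sqrt(15)) = 2096640 - 16128*I*sqrt(15)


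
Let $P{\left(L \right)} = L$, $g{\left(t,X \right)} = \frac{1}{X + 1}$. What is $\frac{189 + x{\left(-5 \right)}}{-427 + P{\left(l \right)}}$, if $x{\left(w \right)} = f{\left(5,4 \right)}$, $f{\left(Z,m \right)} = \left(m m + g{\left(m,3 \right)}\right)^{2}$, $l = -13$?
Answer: $- \frac{659}{640} \approx -1.0297$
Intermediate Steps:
$g{\left(t,X \right)} = \frac{1}{1 + X}$
$f{\left(Z,m \right)} = \left(\frac{1}{4} + m^{2}\right)^{2}$ ($f{\left(Z,m \right)} = \left(m m + \frac{1}{1 + 3}\right)^{2} = \left(m^{2} + \frac{1}{4}\right)^{2} = \left(\frac{1}{4} + m^{2}\right)^{2}$)
$x{\left(w \right)} = \frac{4225}{16}$ ($x{\left(w \right)} = \frac{\left(1 + 4 \cdot 4^{2}\right)^{2}}{16} = \frac{\left(1 + 4 \cdot 16\right)^{2}}{16} = \frac{\left(1 + 64\right)^{2}}{16} = \frac{65^{2}}{16} = \frac{1}{16} \cdot 4225 = \frac{4225}{16}$)
$\frac{189 + x{\left(-5 \right)}}{-427 + P{\left(l \right)}} = \frac{189 + \frac{4225}{16}}{-427 - 13} = \frac{7249}{16 \left(-440\right)} = \frac{7249}{16} \left(- \frac{1}{440}\right) = - \frac{659}{640}$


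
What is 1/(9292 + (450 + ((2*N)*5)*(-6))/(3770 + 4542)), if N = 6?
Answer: 4156/38617597 ≈ 0.00010762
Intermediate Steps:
1/(9292 + (450 + ((2*N)*5)*(-6))/(3770 + 4542)) = 1/(9292 + (450 + ((2*6)*5)*(-6))/(3770 + 4542)) = 1/(9292 + (450 + (12*5)*(-6))/8312) = 1/(9292 + (450 + 60*(-6))*(1/8312)) = 1/(9292 + (450 - 360)*(1/8312)) = 1/(9292 + 90*(1/8312)) = 1/(9292 + 45/4156) = 1/(38617597/4156) = 4156/38617597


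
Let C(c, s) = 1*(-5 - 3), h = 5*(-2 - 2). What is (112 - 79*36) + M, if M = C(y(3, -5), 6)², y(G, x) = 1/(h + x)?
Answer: -2668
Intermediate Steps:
h = -20 (h = 5*(-4) = -20)
y(G, x) = 1/(-20 + x)
C(c, s) = -8 (C(c, s) = 1*(-8) = -8)
M = 64 (M = (-8)² = 64)
(112 - 79*36) + M = (112 - 79*36) + 64 = (112 - 2844) + 64 = -2732 + 64 = -2668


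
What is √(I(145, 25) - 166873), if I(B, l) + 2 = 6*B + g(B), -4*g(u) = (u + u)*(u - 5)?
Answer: 7*I*√3595 ≈ 419.71*I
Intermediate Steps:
g(u) = -u*(-5 + u)/2 (g(u) = -(u + u)*(u - 5)/4 = -2*u*(-5 + u)/4 = -u*(-5 + u)/2)
I(B, l) = -2 + 6*B + B*(5 - B)/2 (I(B, l) = -2 + (6*B + B*(5 - B)/2) = -2 + 6*B + B*(5 - B)/2)
√(I(145, 25) - 166873) = √((-2 - ½*145² + (17/2)*145) - 166873) = √((-2 - ½*21025 + 2465/2) - 166873) = √((-2 - 21025/2 + 2465/2) - 166873) = √(-9282 - 166873) = √(-176155) = 7*I*√3595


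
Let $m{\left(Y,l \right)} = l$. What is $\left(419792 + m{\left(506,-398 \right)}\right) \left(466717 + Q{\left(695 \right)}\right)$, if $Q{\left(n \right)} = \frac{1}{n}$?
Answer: $\frac{136038125520504}{695} \approx 1.9574 \cdot 10^{11}$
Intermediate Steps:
$\left(419792 + m{\left(506,-398 \right)}\right) \left(466717 + Q{\left(695 \right)}\right) = \left(419792 - 398\right) \left(466717 + \frac{1}{695}\right) = 419394 \left(466717 + \frac{1}{695}\right) = 419394 \cdot \frac{324368316}{695} = \frac{136038125520504}{695}$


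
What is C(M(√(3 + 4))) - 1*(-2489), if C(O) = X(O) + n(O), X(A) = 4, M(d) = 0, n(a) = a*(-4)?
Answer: 2493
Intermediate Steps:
n(a) = -4*a
C(O) = 4 - 4*O
C(M(√(3 + 4))) - 1*(-2489) = (4 - 4*0) - 1*(-2489) = (4 + 0) + 2489 = 4 + 2489 = 2493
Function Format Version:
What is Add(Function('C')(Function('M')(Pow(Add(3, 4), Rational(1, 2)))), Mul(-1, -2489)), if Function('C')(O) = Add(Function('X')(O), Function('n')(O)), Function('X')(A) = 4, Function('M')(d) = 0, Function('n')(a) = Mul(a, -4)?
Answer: 2493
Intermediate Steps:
Function('n')(a) = Mul(-4, a)
Function('C')(O) = Add(4, Mul(-4, O))
Add(Function('C')(Function('M')(Pow(Add(3, 4), Rational(1, 2)))), Mul(-1, -2489)) = Add(Add(4, Mul(-4, 0)), Mul(-1, -2489)) = Add(Add(4, 0), 2489) = Add(4, 2489) = 2493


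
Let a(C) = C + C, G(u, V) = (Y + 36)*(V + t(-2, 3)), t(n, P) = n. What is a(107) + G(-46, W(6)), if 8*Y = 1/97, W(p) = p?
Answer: 69453/194 ≈ 358.00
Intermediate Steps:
Y = 1/776 (Y = (⅛)/97 = (⅛)*(1/97) = 1/776 ≈ 0.0012887)
G(u, V) = -27937/388 + 27937*V/776 (G(u, V) = (1/776 + 36)*(V - 2) = 27937*(-2 + V)/776 = -27937/388 + 27937*V/776)
a(C) = 2*C
a(107) + G(-46, W(6)) = 2*107 + (-27937/388 + (27937/776)*6) = 214 + (-27937/388 + 83811/388) = 214 + 27937/194 = 69453/194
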